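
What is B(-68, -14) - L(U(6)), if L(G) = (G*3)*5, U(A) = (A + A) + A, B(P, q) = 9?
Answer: -261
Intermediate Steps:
U(A) = 3*A (U(A) = 2*A + A = 3*A)
L(G) = 15*G (L(G) = (3*G)*5 = 15*G)
B(-68, -14) - L(U(6)) = 9 - 15*3*6 = 9 - 15*18 = 9 - 1*270 = 9 - 270 = -261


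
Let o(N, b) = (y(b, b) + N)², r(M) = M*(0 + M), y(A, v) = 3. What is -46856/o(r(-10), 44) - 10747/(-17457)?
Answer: -63995479/16836483 ≈ -3.8010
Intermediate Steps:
r(M) = M² (r(M) = M*M = M²)
o(N, b) = (3 + N)²
-46856/o(r(-10), 44) - 10747/(-17457) = -46856/(3 + (-10)²)² - 10747/(-17457) = -46856/(3 + 100)² - 10747*(-1/17457) = -46856/(103²) + 977/1587 = -46856/10609 + 977/1587 = -63995479/16836483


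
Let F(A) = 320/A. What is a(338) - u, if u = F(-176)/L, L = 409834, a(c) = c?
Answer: 761881416/2254087 ≈ 338.00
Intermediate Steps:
u = -10/2254087 (u = (320/(-176))/409834 = (320*(-1/176))*(1/409834) = -20/11*1/409834 = -10/2254087 ≈ -4.4364e-6)
a(338) - u = 338 - 1*(-10/2254087) = 338 + 10/2254087 = 761881416/2254087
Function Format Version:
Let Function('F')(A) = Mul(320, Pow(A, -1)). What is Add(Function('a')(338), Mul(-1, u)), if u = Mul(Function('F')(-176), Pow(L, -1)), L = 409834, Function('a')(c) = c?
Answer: Rational(761881416, 2254087) ≈ 338.00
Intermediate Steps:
u = Rational(-10, 2254087) (u = Mul(Mul(320, Pow(-176, -1)), Pow(409834, -1)) = Mul(Mul(320, Rational(-1, 176)), Rational(1, 409834)) = Mul(Rational(-20, 11), Rational(1, 409834)) = Rational(-10, 2254087) ≈ -4.4364e-6)
Add(Function('a')(338), Mul(-1, u)) = Add(338, Mul(-1, Rational(-10, 2254087))) = Add(338, Rational(10, 2254087)) = Rational(761881416, 2254087)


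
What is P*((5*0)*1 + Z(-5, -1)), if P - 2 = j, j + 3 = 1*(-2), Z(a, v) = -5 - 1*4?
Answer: 27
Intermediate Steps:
Z(a, v) = -9 (Z(a, v) = -5 - 4 = -9)
j = -5 (j = -3 + 1*(-2) = -3 - 2 = -5)
P = -3 (P = 2 - 5 = -3)
P*((5*0)*1 + Z(-5, -1)) = -3*((5*0)*1 - 9) = -3*(0*1 - 9) = -3*(0 - 9) = -3*(-9) = 27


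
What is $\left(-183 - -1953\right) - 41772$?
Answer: $-40002$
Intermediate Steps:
$\left(-183 - -1953\right) - 41772 = \left(-183 + 1953\right) - 41772 = 1770 - 41772 = -40002$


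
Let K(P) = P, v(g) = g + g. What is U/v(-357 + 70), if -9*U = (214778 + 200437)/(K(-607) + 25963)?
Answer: 46135/14554344 ≈ 0.0031698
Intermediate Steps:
v(g) = 2*g
U = -46135/25356 (U = -(214778 + 200437)/(9*(-607 + 25963)) = -46135/25356 ≈ -1.8195)
U/v(-357 + 70) = -46135*1/(2*(-357 + 70))/25356 = -46135/(25356*(2*(-287))) = -46135/25356/(-574) = -46135/25356*(-1/574) = 46135/14554344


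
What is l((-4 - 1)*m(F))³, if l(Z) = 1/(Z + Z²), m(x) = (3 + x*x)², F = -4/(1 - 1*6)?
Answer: 3814697265625/308091704736862463109056 ≈ 1.2382e-11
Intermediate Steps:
F = ⅘ (F = -4/(1 - 6) = -4/(-5) = -4*(-⅕) = ⅘ ≈ 0.80000)
m(x) = (3 + x²)²
l((-4 - 1)*m(F))³ = (1/((((-4 - 1)*(3 + (⅘)²)²))*(1 + (-4 - 1)*(3 + (⅘)²)²)))³ = (1/(((-5*(3 + 16/25)²))*(1 - 5*(3 + 16/25)²)))³ = (1/(((-5*(91/25)²))*(1 - 5*(91/25)²)))³ = (1/(((-5*8281/625))*(1 - 5*8281/625)))³ = (1/((-8281/125)*(1 - 8281/125)))³ = (-125/(8281*(-8156/125)))³ = (-125/8281*(-125/8156))³ = (15625/67539836)³ = 3814697265625/308091704736862463109056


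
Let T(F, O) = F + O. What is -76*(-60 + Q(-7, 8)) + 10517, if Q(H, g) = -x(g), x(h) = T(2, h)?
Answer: 15837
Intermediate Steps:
x(h) = 2 + h
Q(H, g) = -2 - g (Q(H, g) = -(2 + g) = -2 - g)
-76*(-60 + Q(-7, 8)) + 10517 = -76*(-60 + (-2 - 1*8)) + 10517 = -76*(-60 + (-2 - 8)) + 10517 = -76*(-60 - 10) + 10517 = -76*(-70) + 10517 = 5320 + 10517 = 15837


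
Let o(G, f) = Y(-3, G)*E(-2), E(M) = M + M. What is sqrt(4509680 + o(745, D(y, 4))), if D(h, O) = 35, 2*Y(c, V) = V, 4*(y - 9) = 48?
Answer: 3*sqrt(500910) ≈ 2123.3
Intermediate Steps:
y = 21 (y = 9 + (1/4)*48 = 9 + 12 = 21)
E(M) = 2*M
Y(c, V) = V/2
o(G, f) = -2*G (o(G, f) = (G/2)*(2*(-2)) = (G/2)*(-4) = -2*G)
sqrt(4509680 + o(745, D(y, 4))) = sqrt(4509680 - 2*745) = sqrt(4509680 - 1490) = sqrt(4508190) = 3*sqrt(500910)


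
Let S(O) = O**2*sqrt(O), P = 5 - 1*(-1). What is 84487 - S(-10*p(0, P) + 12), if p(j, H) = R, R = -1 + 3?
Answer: 84487 - 128*I*sqrt(2) ≈ 84487.0 - 181.02*I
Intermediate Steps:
P = 6 (P = 5 + 1 = 6)
R = 2
p(j, H) = 2
S(O) = O**(5/2)
84487 - S(-10*p(0, P) + 12) = 84487 - (-10*2 + 12)**(5/2) = 84487 - (-20 + 12)**(5/2) = 84487 - (-8)**(5/2) = 84487 - 128*I*sqrt(2)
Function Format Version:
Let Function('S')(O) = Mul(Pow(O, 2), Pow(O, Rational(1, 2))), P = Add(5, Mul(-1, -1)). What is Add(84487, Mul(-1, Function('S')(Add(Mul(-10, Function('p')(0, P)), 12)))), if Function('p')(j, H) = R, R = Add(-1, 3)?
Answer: Add(84487, Mul(-128, I, Pow(2, Rational(1, 2)))) ≈ Add(84487., Mul(-181.02, I))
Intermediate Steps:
P = 6 (P = Add(5, 1) = 6)
R = 2
Function('p')(j, H) = 2
Function('S')(O) = Pow(O, Rational(5, 2))
Add(84487, Mul(-1, Function('S')(Add(Mul(-10, Function('p')(0, P)), 12)))) = Add(84487, Mul(-1, Pow(Add(Mul(-10, 2), 12), Rational(5, 2)))) = Add(84487, Mul(-1, Pow(Add(-20, 12), Rational(5, 2)))) = Add(84487, Mul(-1, Pow(-8, Rational(5, 2)))) = Add(84487, Mul(-1, Mul(128, I, Pow(2, Rational(1, 2))))) = Add(84487, Mul(-128, I, Pow(2, Rational(1, 2))))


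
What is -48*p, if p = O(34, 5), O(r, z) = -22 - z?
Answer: 1296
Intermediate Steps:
p = -27 (p = -22 - 1*5 = -22 - 5 = -27)
-48*p = -48*(-27) = 1296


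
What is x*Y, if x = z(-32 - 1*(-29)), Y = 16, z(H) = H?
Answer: -48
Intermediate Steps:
x = -3 (x = -32 - 1*(-29) = -32 + 29 = -3)
x*Y = -3*16 = -48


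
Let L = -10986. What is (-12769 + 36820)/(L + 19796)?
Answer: 24051/8810 ≈ 2.7300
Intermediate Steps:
(-12769 + 36820)/(L + 19796) = (-12769 + 36820)/(-10986 + 19796) = 24051/8810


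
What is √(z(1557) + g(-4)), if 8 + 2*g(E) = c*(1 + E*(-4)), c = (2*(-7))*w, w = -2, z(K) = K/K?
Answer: √235 ≈ 15.330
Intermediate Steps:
z(K) = 1
c = 28 (c = (2*(-7))*(-2) = -14*(-2) = 28)
g(E) = 10 - 56*E (g(E) = -4 + (28*(1 + E*(-4)))/2 = -4 + (28*(1 - 4*E))/2 = -4 + (28 - 112*E)/2 = -4 + (14 - 56*E) = 10 - 56*E)
√(z(1557) + g(-4)) = √(1 + (10 - 56*(-4))) = √(1 + (10 + 224)) = √(1 + 234) = √235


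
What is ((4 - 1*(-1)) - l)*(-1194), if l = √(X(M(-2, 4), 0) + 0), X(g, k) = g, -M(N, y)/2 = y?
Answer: -5970 + 2388*I*√2 ≈ -5970.0 + 3377.1*I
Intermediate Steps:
M(N, y) = -2*y
l = 2*I*√2 (l = √(-2*4 + 0) = √(-8 + 0) = √(-8) = 2*I*√2 ≈ 2.8284*I)
((4 - 1*(-1)) - l)*(-1194) = ((4 - 1*(-1)) - 2*I*√2)*(-1194) = ((4 + 1) - 2*I*√2)*(-1194) = (5 - 2*I*√2)*(-1194) = -5970 + 2388*I*√2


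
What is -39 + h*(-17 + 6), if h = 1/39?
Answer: -1532/39 ≈ -39.282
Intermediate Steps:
h = 1/39 ≈ 0.025641
-39 + h*(-17 + 6) = -39 + (-17 + 6)/39 = -39 + (1/39)*(-11) = -39 - 11/39 = -1532/39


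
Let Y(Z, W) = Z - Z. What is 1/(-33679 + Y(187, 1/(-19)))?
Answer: -1/33679 ≈ -2.9692e-5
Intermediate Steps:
Y(Z, W) = 0
1/(-33679 + Y(187, 1/(-19))) = 1/(-33679 + 0) = 1/(-33679) = -1/33679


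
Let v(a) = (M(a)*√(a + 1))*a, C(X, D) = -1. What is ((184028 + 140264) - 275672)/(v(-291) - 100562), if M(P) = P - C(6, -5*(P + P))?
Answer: -1222331110/518849406211 - 1025760450*I*√290/518849406211 ≈ -0.0023559 - 0.033667*I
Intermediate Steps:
M(P) = 1 + P (M(P) = P - 1*(-1) = P + 1 = 1 + P)
v(a) = a*(1 + a)^(3/2) (v(a) = ((1 + a)*√(a + 1))*a = ((1 + a)*√(1 + a))*a = (1 + a)^(3/2)*a = a*(1 + a)^(3/2))
((184028 + 140264) - 275672)/(v(-291) - 100562) = ((184028 + 140264) - 275672)/(-291*(1 - 291)^(3/2) - 100562) = (324292 - 275672)/(-(-84390)*I*√290 - 100562) = 48620/(-(-84390)*I*√290 - 100562) = 48620/(84390*I*√290 - 100562) = 48620/(-100562 + 84390*I*√290)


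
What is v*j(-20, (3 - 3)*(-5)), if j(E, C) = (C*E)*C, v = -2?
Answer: 0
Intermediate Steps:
j(E, C) = E*C²
v*j(-20, (3 - 3)*(-5)) = -(-40)*((3 - 3)*(-5))² = -(-40)*(0*(-5))² = -(-40)*0² = -(-40)*0 = -2*0 = 0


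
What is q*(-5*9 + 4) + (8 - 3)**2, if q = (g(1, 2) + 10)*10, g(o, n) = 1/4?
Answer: -8355/2 ≈ -4177.5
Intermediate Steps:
g(o, n) = 1/4
q = 205/2 (q = (1/4 + 10)*10 = (41/4)*10 = 205/2 ≈ 102.50)
q*(-5*9 + 4) + (8 - 3)**2 = 205*(-5*9 + 4)/2 + (8 - 3)**2 = 205*(-45 + 4)/2 + 5**2 = (205/2)*(-41) + 25 = -8405/2 + 25 = -8355/2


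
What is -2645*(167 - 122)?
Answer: -119025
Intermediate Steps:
-2645*(167 - 122) = -2645*45 = -119025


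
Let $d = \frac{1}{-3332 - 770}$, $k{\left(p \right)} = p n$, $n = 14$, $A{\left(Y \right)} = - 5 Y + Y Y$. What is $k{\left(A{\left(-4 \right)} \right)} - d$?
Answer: $\frac{2067409}{4102} \approx 504.0$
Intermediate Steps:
$A{\left(Y \right)} = Y^{2} - 5 Y$ ($A{\left(Y \right)} = - 5 Y + Y^{2} = Y^{2} - 5 Y$)
$k{\left(p \right)} = 14 p$ ($k{\left(p \right)} = p 14 = 14 p$)
$d = - \frac{1}{4102}$ ($d = \frac{1}{-4102} = - \frac{1}{4102} \approx -0.00024378$)
$k{\left(A{\left(-4 \right)} \right)} - d = 14 \left(- 4 \left(-5 - 4\right)\right) - - \frac{1}{4102} = 14 \left(\left(-4\right) \left(-9\right)\right) + \frac{1}{4102} = 14 \cdot 36 + \frac{1}{4102} = 504 + \frac{1}{4102} = \frac{2067409}{4102}$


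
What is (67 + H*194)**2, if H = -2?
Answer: 103041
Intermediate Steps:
(67 + H*194)**2 = (67 - 2*194)**2 = (67 - 388)**2 = (-321)**2 = 103041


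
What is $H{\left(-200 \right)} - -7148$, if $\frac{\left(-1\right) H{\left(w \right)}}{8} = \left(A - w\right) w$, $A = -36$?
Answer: $269548$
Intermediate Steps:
$H{\left(w \right)} = - 8 w \left(-36 - w\right)$ ($H{\left(w \right)} = - 8 \left(-36 - w\right) w = - 8 w \left(-36 - w\right)$)
$H{\left(-200 \right)} - -7148 = 8 \left(-200\right) \left(36 - 200\right) - -7148 = 8 \left(-200\right) \left(-164\right) + 7148 = 262400 + 7148 = 269548$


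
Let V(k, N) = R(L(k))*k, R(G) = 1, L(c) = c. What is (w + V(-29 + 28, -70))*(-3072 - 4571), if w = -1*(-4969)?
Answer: -37970424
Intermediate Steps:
w = 4969
V(k, N) = k (V(k, N) = 1*k = k)
(w + V(-29 + 28, -70))*(-3072 - 4571) = (4969 + (-29 + 28))*(-3072 - 4571) = (4969 - 1)*(-7643) = 4968*(-7643) = -37970424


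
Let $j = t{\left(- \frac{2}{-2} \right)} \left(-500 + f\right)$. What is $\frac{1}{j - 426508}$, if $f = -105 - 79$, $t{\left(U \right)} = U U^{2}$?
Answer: $- \frac{1}{427192} \approx -2.3409 \cdot 10^{-6}$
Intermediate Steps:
$t{\left(U \right)} = U^{3}$
$f = -184$ ($f = -105 + \left(-80 + 1\right) = -105 - 79 = -184$)
$j = -684$ ($j = \left(- \frac{2}{-2}\right)^{3} \left(-500 - 184\right) = \left(\left(-2\right) \left(- \frac{1}{2}\right)\right)^{3} \left(-684\right) = 1^{3} \left(-684\right) = 1 \left(-684\right) = -684$)
$\frac{1}{j - 426508} = \frac{1}{-684 - 426508} = \frac{1}{-427192} = - \frac{1}{427192}$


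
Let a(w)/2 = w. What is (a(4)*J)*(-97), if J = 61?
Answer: -47336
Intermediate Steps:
a(w) = 2*w
(a(4)*J)*(-97) = ((2*4)*61)*(-97) = (8*61)*(-97) = 488*(-97) = -47336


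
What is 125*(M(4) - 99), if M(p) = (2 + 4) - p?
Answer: -12125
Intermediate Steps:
M(p) = 6 - p
125*(M(4) - 99) = 125*((6 - 1*4) - 99) = 125*((6 - 4) - 99) = 125*(2 - 99) = 125*(-97) = -12125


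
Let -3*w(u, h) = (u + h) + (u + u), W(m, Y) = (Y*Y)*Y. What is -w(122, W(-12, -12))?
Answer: -454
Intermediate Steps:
W(m, Y) = Y³ (W(m, Y) = Y²*Y = Y³)
w(u, h) = -u - h/3 (w(u, h) = -((u + h) + (u + u))/3 = -((h + u) + 2*u)/3 = -(h + 3*u)/3 = -u - h/3)
-w(122, W(-12, -12)) = -(-1*122 - ⅓*(-12)³) = -(-122 - ⅓*(-1728)) = -(-122 + 576) = -1*454 = -454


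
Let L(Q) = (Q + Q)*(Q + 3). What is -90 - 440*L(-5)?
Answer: -8890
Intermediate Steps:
L(Q) = 2*Q*(3 + Q) (L(Q) = (2*Q)*(3 + Q) = 2*Q*(3 + Q))
-90 - 440*L(-5) = -90 - 880*(-5)*(3 - 5) = -90 - 880*(-5)*(-2) = -90 - 440*20 = -90 - 8800 = -8890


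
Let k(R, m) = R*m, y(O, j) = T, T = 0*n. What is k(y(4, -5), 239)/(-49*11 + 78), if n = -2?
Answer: 0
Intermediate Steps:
T = 0 (T = 0*(-2) = 0)
y(O, j) = 0
k(y(4, -5), 239)/(-49*11 + 78) = (0*239)/(-49*11 + 78) = 0/(-539 + 78) = 0/(-461) = 0*(-1/461) = 0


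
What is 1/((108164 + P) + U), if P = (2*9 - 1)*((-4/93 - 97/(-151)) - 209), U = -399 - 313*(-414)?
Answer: 14043/3283312231 ≈ 4.2771e-6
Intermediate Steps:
U = 129183 (U = -399 + 129582 = 129183)
P = -49751690/14043 (P = (18 - 1)*((-4*1/93 - 97*(-1/151)) - 209) = 17*((-4/93 + 97/151) - 209) = 17*(8417/14043 - 209) = 17*(-2926570/14043) = -49751690/14043 ≈ -3542.8)
1/((108164 + P) + U) = 1/((108164 - 49751690/14043) + 129183) = 1/(1469195362/14043 + 129183) = 1/(3283312231/14043) = 14043/3283312231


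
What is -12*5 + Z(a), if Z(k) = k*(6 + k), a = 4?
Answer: -20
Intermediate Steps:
-12*5 + Z(a) = -12*5 + 4*(6 + 4) = -60 + 4*10 = -60 + 40 = -20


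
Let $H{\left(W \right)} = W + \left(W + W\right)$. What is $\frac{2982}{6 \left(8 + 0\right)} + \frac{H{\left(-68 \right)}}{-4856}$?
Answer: $\frac{301883}{4856} \approx 62.167$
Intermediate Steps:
$H{\left(W \right)} = 3 W$ ($H{\left(W \right)} = W + 2 W = 3 W$)
$\frac{2982}{6 \left(8 + 0\right)} + \frac{H{\left(-68 \right)}}{-4856} = \frac{2982}{6 \left(8 + 0\right)} + \frac{3 \left(-68\right)}{-4856} = \frac{2982}{6 \cdot 8} - - \frac{51}{1214} = \frac{2982}{48} + \frac{51}{1214} = 2982 \cdot \frac{1}{48} + \frac{51}{1214} = \frac{497}{8} + \frac{51}{1214} = \frac{301883}{4856}$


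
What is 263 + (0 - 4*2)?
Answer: 255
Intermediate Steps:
263 + (0 - 4*2) = 263 + (0 - 8) = 263 - 8 = 255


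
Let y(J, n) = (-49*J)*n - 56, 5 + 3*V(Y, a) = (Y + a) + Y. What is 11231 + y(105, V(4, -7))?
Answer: 18035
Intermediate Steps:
V(Y, a) = -5/3 + a/3 + 2*Y/3 (V(Y, a) = -5/3 + ((Y + a) + Y)/3 = -5/3 + (a + 2*Y)/3 = -5/3 + (a/3 + 2*Y/3) = -5/3 + a/3 + 2*Y/3)
y(J, n) = -56 - 49*J*n (y(J, n) = -49*J*n - 56 = -56 - 49*J*n)
11231 + y(105, V(4, -7)) = 11231 + (-56 - 49*105*(-5/3 + (⅓)*(-7) + (⅔)*4)) = 11231 + (-56 - 49*105*(-5/3 - 7/3 + 8/3)) = 11231 + (-56 - 49*105*(-4/3)) = 11231 + (-56 + 6860) = 11231 + 6804 = 18035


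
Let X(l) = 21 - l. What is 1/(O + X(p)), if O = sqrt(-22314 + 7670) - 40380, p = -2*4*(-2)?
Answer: -40375/1630155269 - 2*I*sqrt(3661)/1630155269 ≈ -2.4768e-5 - 7.4234e-8*I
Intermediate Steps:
p = 16 (p = -8*(-2) = 16)
O = -40380 + 2*I*sqrt(3661) (O = sqrt(-14644) - 40380 = 2*I*sqrt(3661) - 40380 = -40380 + 2*I*sqrt(3661) ≈ -40380.0 + 121.01*I)
1/(O + X(p)) = 1/((-40380 + 2*I*sqrt(3661)) + (21 - 1*16)) = 1/((-40380 + 2*I*sqrt(3661)) + (21 - 16)) = 1/((-40380 + 2*I*sqrt(3661)) + 5) = 1/(-40375 + 2*I*sqrt(3661))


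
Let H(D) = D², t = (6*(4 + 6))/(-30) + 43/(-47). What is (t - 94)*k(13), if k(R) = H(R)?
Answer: -769795/47 ≈ -16379.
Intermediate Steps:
t = -137/47 (t = (6*10)*(-1/30) + 43*(-1/47) = 60*(-1/30) - 43/47 = -2 - 43/47 = -137/47 ≈ -2.9149)
k(R) = R²
(t - 94)*k(13) = (-137/47 - 94)*13² = -4555/47*169 = -769795/47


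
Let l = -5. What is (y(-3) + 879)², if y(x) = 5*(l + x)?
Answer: 703921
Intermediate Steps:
y(x) = -25 + 5*x (y(x) = 5*(-5 + x) = -25 + 5*x)
(y(-3) + 879)² = ((-25 + 5*(-3)) + 879)² = ((-25 - 15) + 879)² = (-40 + 879)² = 839² = 703921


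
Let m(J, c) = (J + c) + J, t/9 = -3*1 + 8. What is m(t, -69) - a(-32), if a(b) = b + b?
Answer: 85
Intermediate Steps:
a(b) = 2*b
t = 45 (t = 9*(-3*1 + 8) = 9*(-3 + 8) = 9*5 = 45)
m(J, c) = c + 2*J
m(t, -69) - a(-32) = (-69 + 2*45) - 2*(-32) = (-69 + 90) - 1*(-64) = 21 + 64 = 85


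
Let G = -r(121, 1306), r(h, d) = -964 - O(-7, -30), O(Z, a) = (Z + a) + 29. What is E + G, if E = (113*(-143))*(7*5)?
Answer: -564609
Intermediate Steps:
O(Z, a) = 29 + Z + a
E = -565565 (E = -16159*35 = -565565)
r(h, d) = -956 (r(h, d) = -964 - (29 - 7 - 30) = -964 - 1*(-8) = -964 + 8 = -956)
G = 956 (G = -1*(-956) = 956)
E + G = -565565 + 956 = -564609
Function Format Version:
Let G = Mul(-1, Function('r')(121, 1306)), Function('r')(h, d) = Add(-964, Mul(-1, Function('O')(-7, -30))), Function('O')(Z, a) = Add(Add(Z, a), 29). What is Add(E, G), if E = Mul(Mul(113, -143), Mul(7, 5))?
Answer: -564609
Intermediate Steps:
Function('O')(Z, a) = Add(29, Z, a)
E = -565565 (E = Mul(-16159, 35) = -565565)
Function('r')(h, d) = -956 (Function('r')(h, d) = Add(-964, Mul(-1, Add(29, -7, -30))) = Add(-964, Mul(-1, -8)) = Add(-964, 8) = -956)
G = 956 (G = Mul(-1, -956) = 956)
Add(E, G) = Add(-565565, 956) = -564609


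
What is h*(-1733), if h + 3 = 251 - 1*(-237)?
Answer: -840505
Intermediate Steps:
h = 485 (h = -3 + (251 - 1*(-237)) = -3 + (251 + 237) = -3 + 488 = 485)
h*(-1733) = 485*(-1733) = -840505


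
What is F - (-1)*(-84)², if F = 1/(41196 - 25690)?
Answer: 109410337/15506 ≈ 7056.0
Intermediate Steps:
F = 1/15506 ≈ 6.4491e-5
F - (-1)*(-84)² = 1/15506 - (-1)*(-84)² = 1/15506 - (-1)*7056 = 1/15506 - 1*(-7056) = 1/15506 + 7056 = 109410337/15506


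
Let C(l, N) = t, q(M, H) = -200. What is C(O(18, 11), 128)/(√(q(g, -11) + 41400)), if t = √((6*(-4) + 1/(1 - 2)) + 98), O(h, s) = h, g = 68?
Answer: √7519/2060 ≈ 0.042093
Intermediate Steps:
t = √73 (t = √((-24 + 1/(-1)) + 98) = √((-24 - 1) + 98) = √(-25 + 98) = √73 ≈ 8.5440)
C(l, N) = √73
C(O(18, 11), 128)/(√(q(g, -11) + 41400)) = √73/(√(-200 + 41400)) = √73/(√41200) = √73/((20*√103)) = √73*(√103/2060) = √7519/2060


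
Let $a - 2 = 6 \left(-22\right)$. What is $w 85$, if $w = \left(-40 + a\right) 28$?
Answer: $-404600$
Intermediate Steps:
$a = -130$ ($a = 2 + 6 \left(-22\right) = 2 - 132 = -130$)
$w = -4760$ ($w = \left(-40 - 130\right) 28 = \left(-170\right) 28 = -4760$)
$w 85 = \left(-4760\right) 85 = -404600$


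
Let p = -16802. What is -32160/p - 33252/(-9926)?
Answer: 219480066/41694163 ≈ 5.2640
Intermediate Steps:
-32160/p - 33252/(-9926) = -32160/(-16802) - 33252/(-9926) = -32160*(-1/16802) - 33252*(-1/9926) = 16080/8401 + 16626/4963 = 219480066/41694163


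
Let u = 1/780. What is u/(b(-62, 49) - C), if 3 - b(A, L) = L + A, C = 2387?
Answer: -1/1849380 ≈ -5.4072e-7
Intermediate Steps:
b(A, L) = 3 - A - L (b(A, L) = 3 - (L + A) = 3 - (A + L) = 3 + (-A - L) = 3 - A - L)
u = 1/780 ≈ 0.0012821
u/(b(-62, 49) - C) = 1/(780*((3 - 1*(-62) - 1*49) - 1*2387)) = 1/(780*((3 + 62 - 49) - 2387)) = 1/(780*(16 - 2387)) = (1/780)/(-2371) = (1/780)*(-1/2371) = -1/1849380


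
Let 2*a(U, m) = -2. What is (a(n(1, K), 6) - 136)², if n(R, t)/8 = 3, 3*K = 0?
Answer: 18769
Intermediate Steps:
K = 0 (K = (⅓)*0 = 0)
n(R, t) = 24 (n(R, t) = 8*3 = 24)
a(U, m) = -1 (a(U, m) = (½)*(-2) = -1)
(a(n(1, K), 6) - 136)² = (-1 - 136)² = (-137)² = 18769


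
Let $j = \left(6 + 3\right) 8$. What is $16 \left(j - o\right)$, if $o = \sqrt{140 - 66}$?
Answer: $1152 - 16 \sqrt{74} \approx 1014.4$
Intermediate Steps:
$o = \sqrt{74} \approx 8.6023$
$j = 72$ ($j = 9 \cdot 8 = 72$)
$16 \left(j - o\right) = 16 \left(72 - \sqrt{74}\right) = 1152 - 16 \sqrt{74}$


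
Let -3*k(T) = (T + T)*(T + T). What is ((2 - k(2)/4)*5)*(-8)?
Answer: -400/3 ≈ -133.33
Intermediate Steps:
k(T) = -4*T²/3 (k(T) = -(T + T)*(T + T)/3 = -2*T*2*T/3 = -4*T²/3)
((2 - k(2)/4)*5)*(-8) = ((2 - (-4/3*2²)/4)*5)*(-8) = ((2 - (-4/3*4)/4)*5)*(-8) = ((2 - (-16)/(3*4))*5)*(-8) = ((2 - 1*(-4/3))*5)*(-8) = ((2 + 4/3)*5)*(-8) = ((10/3)*5)*(-8) = (50/3)*(-8) = -400/3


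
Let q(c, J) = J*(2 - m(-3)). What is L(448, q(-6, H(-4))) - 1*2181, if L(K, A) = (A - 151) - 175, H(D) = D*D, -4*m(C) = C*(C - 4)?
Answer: -2391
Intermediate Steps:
m(C) = -C*(-4 + C)/4 (m(C) = -C*(C - 4)/4 = -C*(-4 + C)/4)
H(D) = D²
q(c, J) = 29*J/4 (q(c, J) = J*(2 - (-3)*(4 - 1*(-3))/4) = J*(2 - (-3)*(4 + 3)/4) = J*(2 - (-3)*7/4) = J*(2 - 1*(-21/4)) = J*(2 + 21/4) = J*(29/4) = 29*J/4)
L(K, A) = -326 + A (L(K, A) = (-151 + A) - 175 = -326 + A)
L(448, q(-6, H(-4))) - 1*2181 = (-326 + (29/4)*(-4)²) - 1*2181 = (-326 + (29/4)*16) - 2181 = (-326 + 116) - 2181 = -210 - 2181 = -2391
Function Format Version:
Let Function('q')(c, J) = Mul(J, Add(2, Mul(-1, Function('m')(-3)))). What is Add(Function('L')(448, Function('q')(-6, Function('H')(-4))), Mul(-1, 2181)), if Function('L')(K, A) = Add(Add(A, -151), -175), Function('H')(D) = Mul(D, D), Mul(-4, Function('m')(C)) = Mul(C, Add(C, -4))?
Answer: -2391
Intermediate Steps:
Function('m')(C) = Mul(Rational(-1, 4), C, Add(-4, C)) (Function('m')(C) = Mul(Rational(-1, 4), Mul(C, Add(C, -4))) = Mul(Rational(-1, 4), Mul(C, Add(-4, C))) = Mul(Rational(-1, 4), C, Add(-4, C)))
Function('H')(D) = Pow(D, 2)
Function('q')(c, J) = Mul(Rational(29, 4), J) (Function('q')(c, J) = Mul(J, Add(2, Mul(-1, Mul(Rational(1, 4), -3, Add(4, Mul(-1, -3)))))) = Mul(J, Add(2, Mul(-1, Mul(Rational(1, 4), -3, Add(4, 3))))) = Mul(J, Add(2, Mul(-1, Mul(Rational(1, 4), -3, 7)))) = Mul(J, Add(2, Mul(-1, Rational(-21, 4)))) = Mul(J, Add(2, Rational(21, 4))) = Mul(J, Rational(29, 4)) = Mul(Rational(29, 4), J))
Function('L')(K, A) = Add(-326, A) (Function('L')(K, A) = Add(Add(-151, A), -175) = Add(-326, A))
Add(Function('L')(448, Function('q')(-6, Function('H')(-4))), Mul(-1, 2181)) = Add(Add(-326, Mul(Rational(29, 4), Pow(-4, 2))), Mul(-1, 2181)) = Add(Add(-326, Mul(Rational(29, 4), 16)), -2181) = Add(Add(-326, 116), -2181) = Add(-210, -2181) = -2391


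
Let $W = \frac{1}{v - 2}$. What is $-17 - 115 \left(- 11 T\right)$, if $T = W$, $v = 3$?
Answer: $1248$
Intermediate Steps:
$W = 1$ ($W = \frac{1}{3 - 2} = 1^{-1} = 1$)
$T = 1$
$-17 - 115 \left(- 11 T\right) = -17 - 115 \left(\left(-11\right) 1\right) = -17 - -1265 = -17 + 1265 = 1248$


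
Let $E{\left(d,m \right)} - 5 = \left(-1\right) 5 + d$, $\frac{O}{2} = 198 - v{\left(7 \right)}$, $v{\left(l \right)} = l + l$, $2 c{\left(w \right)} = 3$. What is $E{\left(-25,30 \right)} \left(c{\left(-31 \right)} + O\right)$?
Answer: $- \frac{18475}{2} \approx -9237.5$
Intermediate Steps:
$c{\left(w \right)} = \frac{3}{2}$ ($c{\left(w \right)} = \frac{1}{2} \cdot 3 = \frac{3}{2}$)
$v{\left(l \right)} = 2 l$
$O = 368$ ($O = 2 \left(198 - 2 \cdot 7\right) = 2 \left(198 - 14\right) = 2 \cdot 184 = 368$)
$E{\left(d,m \right)} = d$ ($E{\left(d,m \right)} = 5 + \left(\left(-1\right) 5 + d\right) = 5 + \left(-5 + d\right) = d$)
$E{\left(-25,30 \right)} \left(c{\left(-31 \right)} + O\right) = - 25 \left(\frac{3}{2} + 368\right) = \left(-25\right) \frac{739}{2} = - \frac{18475}{2}$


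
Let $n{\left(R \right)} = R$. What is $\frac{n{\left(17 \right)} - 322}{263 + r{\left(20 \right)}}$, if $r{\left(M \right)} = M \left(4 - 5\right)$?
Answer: $- \frac{305}{243} \approx -1.2551$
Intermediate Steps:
$r{\left(M \right)} = - M$ ($r{\left(M \right)} = M \left(-1\right) = - M$)
$\frac{n{\left(17 \right)} - 322}{263 + r{\left(20 \right)}} = \frac{17 - 322}{263 - 20} = - \frac{305}{263 - 20} = - \frac{305}{243}$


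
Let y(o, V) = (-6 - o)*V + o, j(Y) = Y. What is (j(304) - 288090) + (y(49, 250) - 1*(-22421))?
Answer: -279066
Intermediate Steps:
y(o, V) = o + V*(-6 - o) (y(o, V) = V*(-6 - o) + o = o + V*(-6 - o))
(j(304) - 288090) + (y(49, 250) - 1*(-22421)) = (304 - 288090) + ((49 - 6*250 - 1*250*49) - 1*(-22421)) = -287786 + ((49 - 1500 - 12250) + 22421) = -287786 + (-13701 + 22421) = -287786 + 8720 = -279066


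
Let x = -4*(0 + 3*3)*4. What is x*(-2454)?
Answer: 353376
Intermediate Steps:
x = -144 (x = -4*(0 + 9)*4 = -4*9*4 = -36*4 = -144)
x*(-2454) = -144*(-2454) = 353376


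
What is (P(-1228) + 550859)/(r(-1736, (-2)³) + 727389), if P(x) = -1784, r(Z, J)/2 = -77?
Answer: 109815/145447 ≈ 0.75502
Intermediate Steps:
r(Z, J) = -154 (r(Z, J) = 2*(-77) = -154)
(P(-1228) + 550859)/(r(-1736, (-2)³) + 727389) = (-1784 + 550859)/(-154 + 727389) = 549075/727235 = 549075*(1/727235) = 109815/145447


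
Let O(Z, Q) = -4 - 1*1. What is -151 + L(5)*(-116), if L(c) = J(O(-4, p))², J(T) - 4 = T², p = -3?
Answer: -97707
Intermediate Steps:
O(Z, Q) = -5 (O(Z, Q) = -4 - 1 = -5)
J(T) = 4 + T²
L(c) = 841 (L(c) = (4 + (-5)²)² = (4 + 25)² = 29² = 841)
-151 + L(5)*(-116) = -151 + 841*(-116) = -151 - 97556 = -97707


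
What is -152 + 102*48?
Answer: 4744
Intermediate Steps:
-152 + 102*48 = -152 + 4896 = 4744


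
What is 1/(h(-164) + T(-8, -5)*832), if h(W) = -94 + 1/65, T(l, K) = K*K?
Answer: 65/1345891 ≈ 4.8295e-5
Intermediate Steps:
T(l, K) = K²
h(W) = -6109/65 (h(W) = -94 + 1/65 = -6109/65)
1/(h(-164) + T(-8, -5)*832) = 1/(-6109/65 + (-5)²*832) = 1/(-6109/65 + 25*832) = 1/(-6109/65 + 20800) = 1/(1345891/65) = 65/1345891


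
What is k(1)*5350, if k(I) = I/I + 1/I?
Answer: 10700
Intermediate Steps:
k(I) = 1 + 1/I
k(1)*5350 = ((1 + 1)/1)*5350 = (1*2)*5350 = 2*5350 = 10700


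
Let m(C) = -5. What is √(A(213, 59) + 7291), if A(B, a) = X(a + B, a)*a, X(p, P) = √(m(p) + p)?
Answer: √(7291 + 59*√267) ≈ 90.857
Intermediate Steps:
X(p, P) = √(-5 + p)
A(B, a) = a*√(-5 + B + a) (A(B, a) = √(-5 + (a + B))*a = √(-5 + (B + a))*a = √(-5 + B + a)*a = a*√(-5 + B + a))
√(A(213, 59) + 7291) = √(59*√(-5 + 213 + 59) + 7291) = √(59*√267 + 7291) = √(7291 + 59*√267)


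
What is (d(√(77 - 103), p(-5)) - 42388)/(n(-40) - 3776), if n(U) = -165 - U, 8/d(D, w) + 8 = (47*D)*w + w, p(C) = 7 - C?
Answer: 21910653914/2016454207 + 6*I*√26/42903281 ≈ 10.866 + 7.1309e-7*I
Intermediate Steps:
d(D, w) = 8/(-8 + w + 47*D*w) (d(D, w) = 8/(-8 + ((47*D)*w + w)) = 8/(-8 + (47*D*w + w)) = 8/(-8 + (w + 47*D*w)) = 8/(-8 + w + 47*D*w))
(d(√(77 - 103), p(-5)) - 42388)/(n(-40) - 3776) = (8/(-8 + (7 - 1*(-5)) + 47*√(77 - 103)*(7 - 1*(-5))) - 42388)/((-165 - 1*(-40)) - 3776) = (8/(-8 + (7 + 5) + 47*√(-26)*(7 + 5)) - 42388)/((-165 + 40) - 3776) = (8/(-8 + 12 + 47*(I*√26)*12) - 42388)/(-125 - 3776) = (8/(-8 + 12 + 564*I*√26) - 42388)/(-3901) = (8/(4 + 564*I*√26) - 42388)*(-1/3901) = (-42388 + 8/(4 + 564*I*√26))*(-1/3901) = 42388/3901 - 8/(3901*(4 + 564*I*√26))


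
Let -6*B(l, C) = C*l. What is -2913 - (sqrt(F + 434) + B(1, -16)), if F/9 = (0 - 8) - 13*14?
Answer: -8747/3 - 2*I*sqrt(319) ≈ -2915.7 - 35.721*I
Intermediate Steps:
F = -1710 (F = 9*((0 - 8) - 13*14) = 9*(-8 - 182) = 9*(-190) = -1710)
B(l, C) = -C*l/6
-2913 - (sqrt(F + 434) + B(1, -16)) = -2913 - (sqrt(-1710 + 434) - 1/6*(-16)*1) = -2913 - (sqrt(-1276) + 8/3) = -2913 - (2*I*sqrt(319) + 8/3) = -2913 - (8/3 + 2*I*sqrt(319)) = -2913 + (-8/3 - 2*I*sqrt(319)) = -8747/3 - 2*I*sqrt(319)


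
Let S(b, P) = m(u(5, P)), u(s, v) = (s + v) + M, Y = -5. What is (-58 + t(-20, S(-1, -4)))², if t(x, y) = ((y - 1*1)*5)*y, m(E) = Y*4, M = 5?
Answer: 4169764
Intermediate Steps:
u(s, v) = 5 + s + v (u(s, v) = (s + v) + 5 = 5 + s + v)
m(E) = -20 (m(E) = -5*4 = -20)
S(b, P) = -20
t(x, y) = y*(-5 + 5*y) (t(x, y) = ((y - 1)*5)*y = ((-1 + y)*5)*y = (-5 + 5*y)*y = y*(-5 + 5*y))
(-58 + t(-20, S(-1, -4)))² = (-58 + 5*(-20)*(-1 - 20))² = (-58 + 5*(-20)*(-21))² = (-58 + 2100)² = 2042² = 4169764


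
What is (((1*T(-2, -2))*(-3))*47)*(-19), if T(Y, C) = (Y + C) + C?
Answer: -16074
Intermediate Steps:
T(Y, C) = Y + 2*C (T(Y, C) = (C + Y) + C = Y + 2*C)
(((1*T(-2, -2))*(-3))*47)*(-19) = (((1*(-2 + 2*(-2)))*(-3))*47)*(-19) = (((1*(-2 - 4))*(-3))*47)*(-19) = (((1*(-6))*(-3))*47)*(-19) = (-6*(-3)*47)*(-19) = (18*47)*(-19) = 846*(-19) = -16074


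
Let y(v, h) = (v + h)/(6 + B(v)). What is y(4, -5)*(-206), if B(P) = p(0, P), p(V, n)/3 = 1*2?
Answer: 103/6 ≈ 17.167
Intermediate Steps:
p(V, n) = 6 (p(V, n) = 3*(1*2) = 3*2 = 6)
B(P) = 6
y(v, h) = h/12 + v/12 (y(v, h) = (v + h)/(6 + 6) = (h + v)/12 = (h + v)*(1/12) = h/12 + v/12)
y(4, -5)*(-206) = ((1/12)*(-5) + (1/12)*4)*(-206) = (-5/12 + ⅓)*(-206) = -1/12*(-206) = 103/6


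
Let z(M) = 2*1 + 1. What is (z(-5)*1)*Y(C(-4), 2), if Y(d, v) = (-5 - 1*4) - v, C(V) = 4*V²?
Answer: -33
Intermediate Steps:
z(M) = 3 (z(M) = 2 + 1 = 3)
Y(d, v) = -9 - v (Y(d, v) = (-5 - 4) - v = -9 - v)
(z(-5)*1)*Y(C(-4), 2) = (3*1)*(-9 - 1*2) = 3*(-9 - 2) = 3*(-11) = -33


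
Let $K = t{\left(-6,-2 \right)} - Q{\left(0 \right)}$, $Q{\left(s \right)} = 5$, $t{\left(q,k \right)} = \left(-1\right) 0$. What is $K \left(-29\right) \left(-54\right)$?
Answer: $-7830$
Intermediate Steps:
$t{\left(q,k \right)} = 0$
$K = -5$ ($K = 0 - 5 = -5$)
$K \left(-29\right) \left(-54\right) = \left(-5\right) \left(-29\right) \left(-54\right) = 145 \left(-54\right) = -7830$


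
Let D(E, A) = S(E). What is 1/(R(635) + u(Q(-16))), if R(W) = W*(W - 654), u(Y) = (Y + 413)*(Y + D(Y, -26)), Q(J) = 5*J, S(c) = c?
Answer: -1/65345 ≈ -1.5303e-5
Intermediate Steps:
D(E, A) = E
u(Y) = 2*Y*(413 + Y) (u(Y) = (Y + 413)*(Y + Y) = (413 + Y)*(2*Y) = 2*Y*(413 + Y))
R(W) = W*(-654 + W)
1/(R(635) + u(Q(-16))) = 1/(635*(-654 + 635) + 2*(5*(-16))*(413 + 5*(-16))) = 1/(635*(-19) + 2*(-80)*(413 - 80)) = 1/(-12065 + 2*(-80)*333) = 1/(-12065 - 53280) = 1/(-65345) = -1/65345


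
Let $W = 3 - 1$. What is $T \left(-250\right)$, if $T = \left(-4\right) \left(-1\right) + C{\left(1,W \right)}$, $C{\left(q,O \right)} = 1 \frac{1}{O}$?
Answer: $-1125$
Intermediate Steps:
$W = 2$
$C{\left(q,O \right)} = \frac{1}{O}$
$T = \frac{9}{2}$ ($T = \left(-4\right) \left(-1\right) + \frac{1}{2} = 4 + \frac{1}{2} = \frac{9}{2} \approx 4.5$)
$T \left(-250\right) = \frac{9}{2} \left(-250\right) = -1125$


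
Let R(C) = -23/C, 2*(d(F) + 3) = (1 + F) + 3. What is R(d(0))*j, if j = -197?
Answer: -4531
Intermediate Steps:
d(F) = -1 + F/2 (d(F) = -3 + ((1 + F) + 3)/2 = -3 + (4 + F)/2 = -3 + (2 + F/2) = -1 + F/2)
R(d(0))*j = -23/(-1 + (½)*0)*(-197) = -23/(-1 + 0)*(-197) = -23/(-1)*(-197) = -23*(-1)*(-197) = 23*(-197) = -4531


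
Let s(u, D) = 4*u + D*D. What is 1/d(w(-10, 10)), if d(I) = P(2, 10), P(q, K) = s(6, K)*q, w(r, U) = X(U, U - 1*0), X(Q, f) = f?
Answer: 1/248 ≈ 0.0040323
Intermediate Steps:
s(u, D) = D² + 4*u (s(u, D) = 4*u + D² = D² + 4*u)
w(r, U) = U (w(r, U) = U - 1*0 = U + 0 = U)
P(q, K) = q*(24 + K²) (P(q, K) = (K² + 4*6)*q = (K² + 24)*q = (24 + K²)*q = q*(24 + K²))
d(I) = 248 (d(I) = 2*(24 + 10²) = 2*(24 + 100) = 2*124 = 248)
1/d(w(-10, 10)) = 1/248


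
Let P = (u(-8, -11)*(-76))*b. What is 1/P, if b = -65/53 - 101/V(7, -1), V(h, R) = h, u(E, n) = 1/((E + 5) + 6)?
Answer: 371/147136 ≈ 0.0025215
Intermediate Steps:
u(E, n) = 1/(11 + E) (u(E, n) = 1/((5 + E) + 6) = 1/(11 + E))
b = -5808/371 (b = -65/53 - 101/7 = -5808/371 ≈ -15.655)
P = 147136/371 (P = (-76/(11 - 8))*(-5808/371) = (-76/3)*(-5808/371) = ((⅓)*(-76))*(-5808/371) = -76/3*(-5808/371) = 147136/371 ≈ 396.59)
1/P = 1/(147136/371) = 371/147136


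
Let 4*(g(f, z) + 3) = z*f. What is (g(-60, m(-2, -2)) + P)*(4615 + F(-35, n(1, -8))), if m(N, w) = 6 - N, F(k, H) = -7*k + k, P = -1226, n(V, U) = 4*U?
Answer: -6508925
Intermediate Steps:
F(k, H) = -6*k
g(f, z) = -3 + f*z/4 (g(f, z) = -3 + (z*f)/4 = -3 + (f*z)/4 = -3 + f*z/4)
(g(-60, m(-2, -2)) + P)*(4615 + F(-35, n(1, -8))) = ((-3 + (¼)*(-60)*(6 - 1*(-2))) - 1226)*(4615 - 6*(-35)) = ((-3 + (¼)*(-60)*(6 + 2)) - 1226)*(4615 + 210) = ((-3 + (¼)*(-60)*8) - 1226)*4825 = ((-3 - 120) - 1226)*4825 = (-123 - 1226)*4825 = -1349*4825 = -6508925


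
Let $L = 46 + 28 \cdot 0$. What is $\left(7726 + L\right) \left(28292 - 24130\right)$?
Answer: $32347064$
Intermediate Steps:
$L = 46$ ($L = 46 + 0 = 46$)
$\left(7726 + L\right) \left(28292 - 24130\right) = \left(7726 + 46\right) \left(28292 - 24130\right) = 7772 \cdot 4162 = 32347064$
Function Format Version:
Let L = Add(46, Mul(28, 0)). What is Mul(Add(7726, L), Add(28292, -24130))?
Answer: 32347064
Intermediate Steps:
L = 46 (L = Add(46, 0) = 46)
Mul(Add(7726, L), Add(28292, -24130)) = Mul(Add(7726, 46), Add(28292, -24130)) = Mul(7772, 4162) = 32347064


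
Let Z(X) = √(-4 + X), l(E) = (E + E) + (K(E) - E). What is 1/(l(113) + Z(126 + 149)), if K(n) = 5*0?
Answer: 113/12498 - √271/12498 ≈ 0.0077243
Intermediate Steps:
K(n) = 0
l(E) = E (l(E) = (E + E) + (0 - E) = 2*E - E = E)
1/(l(113) + Z(126 + 149)) = 1/(113 + √(-4 + (126 + 149))) = 1/(113 + √(-4 + 275)) = 1/(113 + √271)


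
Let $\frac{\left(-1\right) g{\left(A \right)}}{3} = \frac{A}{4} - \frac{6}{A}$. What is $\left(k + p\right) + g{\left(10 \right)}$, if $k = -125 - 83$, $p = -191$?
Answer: $- \frac{4047}{10} \approx -404.7$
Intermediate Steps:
$g{\left(A \right)} = \frac{18}{A} - \frac{3 A}{4}$ ($g{\left(A \right)} = - 3 \left(\frac{A}{4} - \frac{6}{A}\right) = - 3 \left(- \frac{6}{A} + \frac{A}{4}\right) = \frac{18}{A} - \frac{3 A}{4}$)
$k = -208$ ($k = -125 - 83 = -208$)
$\left(k + p\right) + g{\left(10 \right)} = \left(-208 - 191\right) + \left(\frac{18}{10} - \frac{15}{2}\right) = -399 + \left(18 \cdot \frac{1}{10} - \frac{15}{2}\right) = -399 + \left(\frac{9}{5} - \frac{15}{2}\right) = -399 - \frac{57}{10} = - \frac{4047}{10}$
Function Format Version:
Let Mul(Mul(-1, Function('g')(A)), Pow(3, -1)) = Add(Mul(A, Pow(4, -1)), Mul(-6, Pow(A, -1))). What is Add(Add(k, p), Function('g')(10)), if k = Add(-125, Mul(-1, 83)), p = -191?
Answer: Rational(-4047, 10) ≈ -404.70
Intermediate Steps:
Function('g')(A) = Add(Mul(18, Pow(A, -1)), Mul(Rational(-3, 4), A)) (Function('g')(A) = Mul(-3, Add(Mul(A, Pow(4, -1)), Mul(-6, Pow(A, -1)))) = Mul(-3, Add(Mul(A, Rational(1, 4)), Mul(-6, Pow(A, -1)))) = Mul(-3, Add(Mul(Rational(1, 4), A), Mul(-6, Pow(A, -1)))) = Mul(-3, Add(Mul(-6, Pow(A, -1)), Mul(Rational(1, 4), A))) = Add(Mul(18, Pow(A, -1)), Mul(Rational(-3, 4), A)))
k = -208 (k = Add(-125, -83) = -208)
Add(Add(k, p), Function('g')(10)) = Add(Add(-208, -191), Add(Mul(18, Pow(10, -1)), Mul(Rational(-3, 4), 10))) = Add(-399, Add(Mul(18, Rational(1, 10)), Rational(-15, 2))) = Add(-399, Add(Rational(9, 5), Rational(-15, 2))) = Add(-399, Rational(-57, 10)) = Rational(-4047, 10)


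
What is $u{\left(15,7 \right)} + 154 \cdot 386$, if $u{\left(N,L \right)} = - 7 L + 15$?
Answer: $59410$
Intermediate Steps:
$u{\left(N,L \right)} = 15 - 7 L$
$u{\left(15,7 \right)} + 154 \cdot 386 = \left(15 - 49\right) + 154 \cdot 386 = \left(15 - 49\right) + 59444 = -34 + 59444 = 59410$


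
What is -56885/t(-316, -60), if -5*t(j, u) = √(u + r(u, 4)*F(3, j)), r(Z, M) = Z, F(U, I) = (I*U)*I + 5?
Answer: -56885*I*√499290/599148 ≈ -67.087*I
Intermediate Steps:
F(U, I) = 5 + U*I² (F(U, I) = U*I² + 5 = 5 + U*I²)
t(j, u) = -√(u + u*(5 + 3*j²))/5
-56885/t(-316, -60) = -56885*I*√5/(6*√(2 + (-316)²)) = -56885*I*√5/(6*√(2 + 99856)) = -56885*I*√499290/599148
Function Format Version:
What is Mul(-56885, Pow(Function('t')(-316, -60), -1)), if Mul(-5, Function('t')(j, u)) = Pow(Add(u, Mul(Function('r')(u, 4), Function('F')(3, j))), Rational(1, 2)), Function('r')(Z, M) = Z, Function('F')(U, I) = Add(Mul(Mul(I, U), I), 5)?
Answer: Mul(Rational(-56885, 599148), I, Pow(499290, Rational(1, 2))) ≈ Mul(-67.087, I)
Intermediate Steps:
Function('F')(U, I) = Add(5, Mul(U, Pow(I, 2))) (Function('F')(U, I) = Add(Mul(U, Pow(I, 2)), 5) = Add(5, Mul(U, Pow(I, 2))))
Function('t')(j, u) = Mul(Rational(-1, 5), Pow(Add(u, Mul(u, Add(5, Mul(3, Pow(j, 2))))), Rational(1, 2)))
Mul(-56885, Pow(Function('t')(-316, -60), -1)) = Mul(-56885, Pow(Mul(Rational(-1, 5), Pow(3, Rational(1, 2)), Pow(Mul(-60, Add(2, Pow(-316, 2))), Rational(1, 2))), -1)) = Mul(-56885, Pow(Mul(Rational(-1, 5), Pow(3, Rational(1, 2)), Pow(Mul(-60, Add(2, 99856)), Rational(1, 2))), -1)) = Mul(-56885, Pow(Mul(Rational(-1, 5), Pow(3, Rational(1, 2)), Pow(Mul(-60, 99858), Rational(1, 2))), -1)) = Mul(-56885, Pow(Mul(Rational(-1, 5), Pow(3, Rational(1, 2)), Pow(-5991480, Rational(1, 2))), -1)) = Mul(-56885, Pow(Mul(Rational(-1, 5), Pow(3, Rational(1, 2)), Mul(6, I, Pow(166430, Rational(1, 2)))), -1)) = Mul(-56885, Pow(Mul(Rational(-6, 5), I, Pow(499290, Rational(1, 2))), -1)) = Mul(-56885, Mul(Rational(1, 599148), I, Pow(499290, Rational(1, 2)))) = Mul(Rational(-56885, 599148), I, Pow(499290, Rational(1, 2)))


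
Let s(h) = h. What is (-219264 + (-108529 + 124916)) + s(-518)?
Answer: -203395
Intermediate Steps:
(-219264 + (-108529 + 124916)) + s(-518) = (-219264 + (-108529 + 124916)) - 518 = (-219264 + 16387) - 518 = -202877 - 518 = -203395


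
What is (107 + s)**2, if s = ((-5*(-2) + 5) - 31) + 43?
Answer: 17956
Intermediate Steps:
s = 27 (s = ((10 + 5) - 31) + 43 = (15 - 31) + 43 = -16 + 43 = 27)
(107 + s)**2 = (107 + 27)**2 = 134**2 = 17956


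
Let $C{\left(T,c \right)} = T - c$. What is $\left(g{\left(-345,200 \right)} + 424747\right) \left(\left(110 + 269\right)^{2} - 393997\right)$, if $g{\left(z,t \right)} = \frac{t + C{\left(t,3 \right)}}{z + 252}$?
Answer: $-106336891208$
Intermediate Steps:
$g{\left(z,t \right)} = \frac{-3 + 2 t}{252 + z}$ ($g{\left(z,t \right)} = \frac{t + \left(t - 3\right)}{z + 252} = \frac{t + \left(t - 3\right)}{252 + z} = \frac{t + \left(-3 + t\right)}{252 + z} = \frac{-3 + 2 t}{252 + z}$)
$\left(g{\left(-345,200 \right)} + 424747\right) \left(\left(110 + 269\right)^{2} - 393997\right) = \left(\frac{-3 + 2 \cdot 200}{252 - 345} + 424747\right) \left(\left(110 + 269\right)^{2} - 393997\right) = \left(\frac{-3 + 400}{-93} + 424747\right) \left(379^{2} - 393997\right) = \left(\left(- \frac{1}{93}\right) 397 + 424747\right) \left(143641 - 393997\right) = \left(- \frac{397}{93} + 424747\right) \left(-250356\right) = \frac{39501074}{93} \left(-250356\right) = -106336891208$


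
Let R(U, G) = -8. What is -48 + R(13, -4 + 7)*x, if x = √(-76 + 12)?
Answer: -48 - 64*I ≈ -48.0 - 64.0*I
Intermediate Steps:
x = 8*I (x = √(-64) = 8*I ≈ 8.0*I)
-48 + R(13, -4 + 7)*x = -48 - 64*I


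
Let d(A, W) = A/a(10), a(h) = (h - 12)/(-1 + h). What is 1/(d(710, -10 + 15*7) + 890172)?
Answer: 1/886977 ≈ 1.1274e-6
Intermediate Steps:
a(h) = (-12 + h)/(-1 + h)
d(A, W) = -9*A/2 (d(A, W) = A/(((-12 + 10)/(-1 + 10))) = A/((-2/9)) = A/(((⅑)*(-2))) = A/(-2/9) = A*(-9/2) = -9*A/2)
1/(d(710, -10 + 15*7) + 890172) = 1/(-9/2*710 + 890172) = 1/(-3195 + 890172) = 1/886977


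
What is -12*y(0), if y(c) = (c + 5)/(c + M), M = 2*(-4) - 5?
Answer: 60/13 ≈ 4.6154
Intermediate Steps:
M = -13 (M = -8 - 5 = -13)
y(c) = (5 + c)/(-13 + c) (y(c) = (c + 5)/(c - 13) = (5 + c)/(-13 + c))
-12*y(0) = -12*(5 + 0)/(-13 + 0) = -12*5/(-13) = -(-12)*5/13 = -12*(-5/13) = 60/13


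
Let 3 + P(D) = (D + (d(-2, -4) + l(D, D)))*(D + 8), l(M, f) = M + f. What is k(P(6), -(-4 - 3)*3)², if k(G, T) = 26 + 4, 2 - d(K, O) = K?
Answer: 900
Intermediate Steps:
d(K, O) = 2 - K
P(D) = -3 + (4 + 3*D)*(8 + D) (P(D) = -3 + (D + ((2 - 1*(-2)) + (D + D)))*(D + 8) = -3 + (D + ((2 + 2) + 2*D))*(8 + D) = -3 + (D + (4 + 2*D))*(8 + D) = -3 + (4 + 3*D)*(8 + D))
k(G, T) = 30
k(P(6), -(-4 - 3)*3)² = 30² = 900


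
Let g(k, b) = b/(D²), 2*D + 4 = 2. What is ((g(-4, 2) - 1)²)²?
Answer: 1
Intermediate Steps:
D = -1 (D = -2 + (½)*2 = -2 + 1 = -1)
g(k, b) = b (g(k, b) = b/((-1)²) = b/1 = b*1 = b)
((g(-4, 2) - 1)²)² = ((2 - 1)²)² = (1²)² = 1² = 1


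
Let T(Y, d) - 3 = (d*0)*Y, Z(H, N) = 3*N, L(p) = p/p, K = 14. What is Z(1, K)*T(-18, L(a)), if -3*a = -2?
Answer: 126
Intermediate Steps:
a = 2/3 (a = -1/3*(-2) = 2/3 ≈ 0.66667)
L(p) = 1
T(Y, d) = 3 (T(Y, d) = 3 + (d*0)*Y = 3 + 0*Y = 3 + 0 = 3)
Z(1, K)*T(-18, L(a)) = (3*14)*3 = 42*3 = 126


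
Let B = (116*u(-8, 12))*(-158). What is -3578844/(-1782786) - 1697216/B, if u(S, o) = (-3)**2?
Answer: 75335633318/6126544089 ≈ 12.297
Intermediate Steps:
u(S, o) = 9
B = -164952 (B = (116*9)*(-158) = 1044*(-158) = -164952)
-3578844/(-1782786) - 1697216/B = -3578844/(-1782786) - 1697216/(-164952) = -3578844*(-1/1782786) - 1697216*(-1/164952) = 596474/297131 + 212152/20619 = 75335633318/6126544089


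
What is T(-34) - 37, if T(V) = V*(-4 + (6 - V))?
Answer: -1261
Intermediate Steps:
T(V) = V*(2 - V)
T(-34) - 37 = -34*(2 - 1*(-34)) - 37 = -34*(2 + 34) - 37 = -34*36 - 37 = -1224 - 37 = -1261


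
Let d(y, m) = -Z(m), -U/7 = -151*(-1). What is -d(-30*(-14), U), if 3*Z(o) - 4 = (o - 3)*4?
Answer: -1412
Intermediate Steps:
Z(o) = -8/3 + 4*o/3 (Z(o) = 4/3 + ((o - 3)*4)/3 = 4/3 + ((-3 + o)*4)/3 = 4/3 + (-12 + 4*o)/3 = 4/3 + (-4 + 4*o/3) = -8/3 + 4*o/3)
U = -1057 (U = -(-1057)*(-1) = -7*151 = -1057)
d(y, m) = 8/3 - 4*m/3 (d(y, m) = -(-8/3 + 4*m/3) = 8/3 - 4*m/3)
-d(-30*(-14), U) = -(8/3 - 4/3*(-1057)) = -(8/3 + 4228/3) = -1*1412 = -1412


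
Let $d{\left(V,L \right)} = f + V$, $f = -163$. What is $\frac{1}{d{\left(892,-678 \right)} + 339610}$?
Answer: $\frac{1}{340339} \approx 2.9382 \cdot 10^{-6}$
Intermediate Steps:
$d{\left(V,L \right)} = -163 + V$
$\frac{1}{d{\left(892,-678 \right)} + 339610} = \frac{1}{\left(-163 + 892\right) + 339610} = \frac{1}{729 + 339610} = \frac{1}{340339}$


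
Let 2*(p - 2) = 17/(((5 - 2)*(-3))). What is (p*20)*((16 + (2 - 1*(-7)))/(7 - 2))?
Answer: 950/9 ≈ 105.56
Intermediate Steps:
p = 19/18 (p = 2 + (17/(((5 - 2)*(-3))))/2 = 2 + (17/((3*(-3))))/2 = 2 + (17/(-9))/2 = 2 + (17*(-1/9))/2 = 2 + (1/2)*(-17/9) = 2 - 17/18 = 19/18 ≈ 1.0556)
(p*20)*((16 + (2 - 1*(-7)))/(7 - 2)) = ((19/18)*20)*((16 + (2 - 1*(-7)))/(7 - 2)) = 190*((16 + (2 + 7))/5)/9 = 190*((16 + 9)*(1/5))/9 = 190*(25*(1/5))/9 = (190/9)*5 = 950/9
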